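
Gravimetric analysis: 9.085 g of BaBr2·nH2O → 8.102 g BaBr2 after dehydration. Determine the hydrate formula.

BaBr2·2H2O

Mass of water lost = 9.085 − 8.102 = 0.983 g → 0.983 / 18.02 = 0.05455 mol H2O
Molar mass of BaBr2 = 297.13 g/mol → mol BaBr2 = 8.102 / 297.13 = 0.02727
n = 0.05455 / 0.02727 = 2.00 ≈ 2 → BaBr2·2H2O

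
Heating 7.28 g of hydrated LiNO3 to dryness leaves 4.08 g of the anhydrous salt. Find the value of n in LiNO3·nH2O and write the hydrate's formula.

Mass of water lost = 7.28 − 4.08 = 3.2 g → 3.2 / 18.02 = 0.1776 mol H2O
Molar mass of LiNO3 = 68.95 g/mol → mol LiNO3 = 4.08 / 68.95 = 0.05917
n = 0.1776 / 0.05917 = 3.00 ≈ 3 → LiNO3·3H2O

LiNO3·3H2O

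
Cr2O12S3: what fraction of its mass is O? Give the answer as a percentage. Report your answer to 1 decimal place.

Molar mass = 2(52.00) + 12(16.00) + 3(32.07) = 392.210 g/mol
Mass of O per mole = 12 × 16.00 = 192.000 g
% O = 192.000 / 392.210 × 100 = 49.0%

49.0%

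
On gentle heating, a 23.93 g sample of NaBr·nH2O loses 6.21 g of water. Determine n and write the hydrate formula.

NaBr·2H2O

Mass of anhydrous NaBr = 23.93 − 6.21 = 17.72 g
mol H2O = 6.21 / 18.02 = 0.3446
Molar mass of NaBr = 102.89 g/mol → mol NaBr = 17.72 / 102.89 = 0.1722
n = 0.3446 / 0.1722 = 2.00 ≈ 2 → NaBr·2H2O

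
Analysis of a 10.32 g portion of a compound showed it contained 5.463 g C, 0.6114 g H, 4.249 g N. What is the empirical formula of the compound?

C3H4N2

Moles — C: 5.463 / 12.01 = 0.4549 mol; H: 0.6114 / 1.008 = 0.6065 mol; N: 4.249 / 14.01 = 0.3033 mol
Divide by the smallest (0.3033 mol N): C 1.500, H 2.000, N 1.000
×2: C 3.00, H 4.00, N 2.00 → C3H4N2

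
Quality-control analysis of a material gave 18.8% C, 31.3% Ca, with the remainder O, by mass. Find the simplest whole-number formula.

C2CaO4

Assume 100 g: 18.8 g C, 31.3 g Ca, 49.9 g O.
Moles — C: 18.8 / 12.01 = 1.565 mol; Ca: 31.3 / 40.08 = 0.7809 mol; O: 49.9 / 16.00 = 3.119 mol
Smallest is Ca at 0.7809 mol; normalising gives C 2.004, Ca 1.000, O 3.994
≈ 2:1:4 → C2CaO4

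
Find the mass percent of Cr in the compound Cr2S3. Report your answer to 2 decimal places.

Molar mass = 2(52.00) + 3(32.07) = 200.210 g/mol
Mass of Cr per mole = 2 × 52.00 = 104.000 g
% Cr = 104.000 / 200.210 × 100 = 51.95%

51.95%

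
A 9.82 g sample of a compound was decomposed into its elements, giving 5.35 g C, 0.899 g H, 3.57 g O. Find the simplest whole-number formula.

n(C) = 5.35/12.01 = 0.4455, n(H) = 0.899/1.008 = 0.8919, n(O) = 3.57/16.00 = 0.2231
Divide by the smallest (0.2231 mol O): C 1.996, H 3.997, O 1.000
≈ 2:4:1 → C2H4O

C2H4O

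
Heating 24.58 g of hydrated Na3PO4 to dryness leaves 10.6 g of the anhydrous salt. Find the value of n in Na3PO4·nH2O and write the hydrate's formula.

Na3PO4·12H2O

Mass of water lost = 24.58 − 10.6 = 13.98 g → 13.98 / 18.02 = 0.7758 mol H2O
Molar mass of Na3PO4 = 163.94 g/mol → mol Na3PO4 = 10.6 / 163.94 = 0.06466
n = 0.7758 / 0.06466 = 12.00 ≈ 12 → Na3PO4·12H2O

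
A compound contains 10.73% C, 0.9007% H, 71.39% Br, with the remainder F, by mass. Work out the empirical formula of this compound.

Assume 100 g: 10.73 g C, 0.9007 g H, 71.39 g Br, 16.979 g F.
C: 10.73 g ÷ 12.01 g/mol = 0.8934 mol
H: 0.9007 g ÷ 1.008 g/mol = 0.8936 mol
Br: 71.39 g ÷ 79.90 g/mol = 0.8935 mol
F: 16.979 g ÷ 19.00 g/mol = 0.8936 mol
Ratios (÷ 0.8934): C 1.000, H 1.000, Br 1.000, F 1.000
→ CHBrF

CHBrF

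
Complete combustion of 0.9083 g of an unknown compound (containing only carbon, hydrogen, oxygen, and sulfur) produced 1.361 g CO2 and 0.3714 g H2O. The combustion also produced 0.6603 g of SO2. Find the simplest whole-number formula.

mol C = 1.361 / 44.01 = 0.03092; mass C = 0.03092 × 12.01 = 0.3714 g
mol H = 2 × (0.3714 / 18.02) = 0.04122; mass H = 0.04122 × 1.008 = 0.04155 g
mol S = 0.6603 / 64.07 = 0.01031; mass S = 0.3305 g
mass O = 0.9083 − (0.7435) = 0.1648 g → mol O = 0.01030
Divide by the smallest (0.0103 mol O): C 3.002, H 4.001, O 1.000, S 1.000
Ratio ≈ 3:4:1:1, so the empirical formula is C3H4OS

C3H4OS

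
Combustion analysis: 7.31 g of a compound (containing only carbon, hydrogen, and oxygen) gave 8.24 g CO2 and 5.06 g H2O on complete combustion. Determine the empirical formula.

mol C = 8.24 / 44.01 = 0.1872; mass C = 0.1872 × 12.01 = 2.249 g
mol H = 2 × (5.06 / 18.02) = 0.5616; mass H = 0.5616 × 1.008 = 0.5661 g
mass O = 7.31 − (2.815) = 4.495 g → mol O = 0.2810
Smallest is C at 0.1872 mol; normalising gives C 1.000, H 3.000, O 1.501
Multiply by 2: C 2.00, H 6.00, O 3.00 → C2H6O3

C2H6O3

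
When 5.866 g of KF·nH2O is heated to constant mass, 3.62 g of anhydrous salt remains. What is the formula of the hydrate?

Mass of water lost = 5.866 − 3.62 = 2.246 g → 2.246 / 18.02 = 0.1246 mol H2O
Molar mass of KF = 58.10 g/mol → mol KF = 3.62 / 58.10 = 0.06231
n = 0.1246 / 0.06231 = 2.00 ≈ 2 → KF·2H2O

KF·2H2O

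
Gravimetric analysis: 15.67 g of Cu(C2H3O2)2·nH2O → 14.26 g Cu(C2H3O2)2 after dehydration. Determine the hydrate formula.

Mass of water lost = 15.67 − 14.26 = 1.41 g → 1.41 / 18.02 = 0.07825 mol H2O
Molar mass of Cu(C2H3O2)2 = 181.64 g/mol → mol Cu(C2H3O2)2 = 14.26 / 181.64 = 0.07851
n = 0.07825 / 0.07851 = 1.00 ≈ 1 → Cu(C2H3O2)2·H2O

Cu(C2H3O2)2·H2O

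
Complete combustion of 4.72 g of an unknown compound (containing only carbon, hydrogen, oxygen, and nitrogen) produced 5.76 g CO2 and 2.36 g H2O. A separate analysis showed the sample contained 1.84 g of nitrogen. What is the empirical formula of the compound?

C2H4N2O

mol C = 5.76 / 44.01 = 0.1309; mass C = 0.1309 × 12.01 = 1.572 g
mol H = 2 × (2.36 / 18.02) = 0.2619; mass H = 0.2619 × 1.008 = 0.2640 g
mol N = 1.84 / 14.01 = 0.1313
mass O = 4.72 − (3.676) = 1.044 g → mol O = 0.06526
Smallest is O at 0.06526 mol; normalising gives C 2.006, H 4.014, N 2.013, O 1.000
→ C2H4N2O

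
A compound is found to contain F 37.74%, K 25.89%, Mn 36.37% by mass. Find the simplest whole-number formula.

F3KMn

Assume 100 g: 37.74 g F, 25.89 g K, 36.37 g Mn.
Moles — F: 37.74 / 19.00 = 1.986 mol; K: 25.89 / 39.10 = 0.6621 mol; Mn: 36.37 / 54.94 = 0.662 mol
Ratios (÷ 0.662): F 3.001, K 1.000, Mn 1.000
Ratio ≈ 3:1:1, so the empirical formula is F3KMn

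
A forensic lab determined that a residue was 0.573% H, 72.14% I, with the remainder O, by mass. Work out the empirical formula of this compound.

Assume 100 g: 0.573 g H, 72.14 g I, 27.287 g O.
Moles — H: 0.573 / 1.008 = 0.5685 mol; I: 72.14 / 126.90 = 0.5685 mol; O: 27.287 / 16.00 = 1.705 mol
Divide by the smallest (0.5685 mol H): H 1.000, I 1.000, O 3.000
≈ 1:1:3 → HIO3

HIO3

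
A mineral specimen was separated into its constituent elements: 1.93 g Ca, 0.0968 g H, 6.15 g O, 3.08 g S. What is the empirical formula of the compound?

CaH2O8S2

n(Ca) = 1.93/40.08 = 0.04815, n(H) = 0.0968/1.008 = 0.09603, n(O) = 6.15/16.00 = 0.3844, n(S) = 3.08/32.07 = 0.09604
Smallest is Ca at 0.04815 mol; normalising gives Ca 1.000, H 1.994, O 7.982, S 1.994
Ratio ≈ 1:2:8:2, so the empirical formula is CaH2O8S2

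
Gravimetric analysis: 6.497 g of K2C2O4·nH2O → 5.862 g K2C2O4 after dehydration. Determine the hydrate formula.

K2C2O4·H2O

Mass of water lost = 6.497 − 5.862 = 0.635 g → 0.635 / 18.02 = 0.03524 mol H2O
Molar mass of K2C2O4 = 166.22 g/mol → mol K2C2O4 = 5.862 / 166.22 = 0.03527
n = 0.03524 / 0.03527 = 1.00 ≈ 1 → K2C2O4·H2O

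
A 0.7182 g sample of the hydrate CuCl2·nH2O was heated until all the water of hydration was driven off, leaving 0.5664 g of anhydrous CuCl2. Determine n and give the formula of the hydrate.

Mass of water lost = 0.7182 − 0.5664 = 0.1518 g → 0.1518 / 18.02 = 0.008424 mol H2O
Molar mass of CuCl2 = 134.45 g/mol → mol CuCl2 = 0.5664 / 134.45 = 0.004213
n = 0.008424 / 0.004213 = 2.00 ≈ 2 → CuCl2·2H2O

CuCl2·2H2O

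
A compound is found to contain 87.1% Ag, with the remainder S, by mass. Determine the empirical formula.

Assume 100 g: 87.1 g Ag, 12.9 g S.
Moles — Ag: 87.1 / 107.87 = 0.8075 mol; S: 12.9 / 32.07 = 0.4022 mol
Smallest is S at 0.4022 mol; normalising gives Ag 2.007, S 1.000
→ Ag2S

Ag2S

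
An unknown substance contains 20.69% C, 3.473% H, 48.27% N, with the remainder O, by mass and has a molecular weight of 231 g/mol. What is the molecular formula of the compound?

C4H8N8O4

Assume 100 g: 20.69 g C, 3.473 g H, 48.27 g N, 27.567 g O.
Moles — C: 20.69 / 12.01 = 1.723 mol; H: 3.473 / 1.008 = 3.445 mol; N: 48.27 / 14.01 = 3.445 mol; O: 27.567 / 16.00 = 1.723 mol
Divide by the smallest (1.723 mol C): C 1.000, H 2.000, N 2.000, O 1.000
≈ 1:2:2:1 → CH2N2O
Empirical-formula mass = 58.05 g/mol
n = 231 / 58.05 = 3.98 ≈ 4
Molecular formula = (CH2N2O)×4 = C4H8N8O4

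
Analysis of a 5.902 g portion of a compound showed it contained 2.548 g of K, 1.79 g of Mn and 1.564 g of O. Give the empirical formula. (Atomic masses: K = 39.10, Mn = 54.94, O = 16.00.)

K: 2.548 g ÷ 39.10 g/mol = 0.06517 mol
Mn: 1.79 g ÷ 54.94 g/mol = 0.03258 mol
O: 1.564 g ÷ 16.00 g/mol = 0.09775 mol
Smallest is Mn at 0.03258 mol; normalising gives K 2.000, Mn 1.000, O 3.000
≈ 2:1:3 → K2MnO3

K2MnO3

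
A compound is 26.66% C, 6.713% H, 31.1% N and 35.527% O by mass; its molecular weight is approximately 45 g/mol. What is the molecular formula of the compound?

CH3NO

Assume 100 g: 26.66 g C, 6.713 g H, 31.1 g N, 35.527 g O.
Moles — C: 26.66 / 12.01 = 2.22 mol; H: 6.713 / 1.008 = 6.66 mol; N: 31.1 / 14.01 = 2.22 mol; O: 35.527 / 16.00 = 2.22 mol
Divide by the smallest (2.22 mol C): C 1.000, H 3.000, N 1.000, O 1.000
Ratio ≈ 1:3:1:1, so the empirical formula is CH3NO
Empirical-formula mass = 45.04 g/mol
n = 45 / 45.04 = 1.00 ≈ 1
Molecular formula = empirical formula = CH3NO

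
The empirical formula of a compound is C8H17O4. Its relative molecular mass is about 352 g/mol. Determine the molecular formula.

Empirical-formula mass = 177.22 g/mol
n = 352 / 177.22 = 1.99 ≈ 2
Molecular formula = (C8H17O4)2 = C16H34O8

C16H34O8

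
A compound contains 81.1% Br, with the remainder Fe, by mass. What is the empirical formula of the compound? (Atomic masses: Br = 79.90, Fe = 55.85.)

Assume 100 g: 81.1 g Br, 18.9 g Fe.
Br: 81.1 g ÷ 79.90 g/mol = 1.015 mol
Fe: 18.9 g ÷ 55.85 g/mol = 0.3384 mol
Smallest is Fe at 0.3384 mol; normalising gives Br 2.999, Fe 1.000
→ Br3Fe

Br3Fe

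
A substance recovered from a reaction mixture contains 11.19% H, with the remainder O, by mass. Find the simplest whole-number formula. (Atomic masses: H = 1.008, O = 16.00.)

H2O

Assume 100 g: 11.19 g H, 88.81 g O.
n(H) = 11.19/1.008 = 11.1, n(O) = 88.81/16.00 = 5.551
Smallest is O at 5.551 mol; normalising gives H 2.000, O 1.000
→ H2O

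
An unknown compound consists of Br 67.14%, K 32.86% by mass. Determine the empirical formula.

Assume 100 g: 67.14 g Br, 32.86 g K.
Moles — Br: 67.14 / 79.90 = 0.8403 mol; K: 32.86 / 39.10 = 0.8404 mol
Divide by the smallest (0.8403 mol Br): Br 1.000, K 1.000
→ BrK

BrK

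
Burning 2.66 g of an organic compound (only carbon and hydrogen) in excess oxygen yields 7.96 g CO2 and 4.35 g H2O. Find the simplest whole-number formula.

mol C = 7.96 / 44.01 = 0.1809; mass C = 0.1809 × 12.01 = 2.172 g
mol H = 2 × (4.35 / 18.02) = 0.4828; mass H = 0.4828 × 1.008 = 0.4867 g
Smallest is C at 0.1809 mol; normalising gives C 1.000, H 2.669
×3: C 3.00, H 8.01 → C3H8

C3H8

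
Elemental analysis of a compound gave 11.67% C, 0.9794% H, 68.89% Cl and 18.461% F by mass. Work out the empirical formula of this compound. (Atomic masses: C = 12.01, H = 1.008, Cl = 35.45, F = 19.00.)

CHCl2F

Assume 100 g: 11.67 g C, 0.9794 g H, 68.89 g Cl, 18.461 g F.
C: 11.67 g ÷ 12.01 g/mol = 0.9717 mol
H: 0.9794 g ÷ 1.008 g/mol = 0.9716 mol
Cl: 68.89 g ÷ 35.45 g/mol = 1.943 mol
F: 18.461 g ÷ 19.00 g/mol = 0.9716 mol
Divide by the smallest (0.9716 mol H): C 1.000, H 1.000, Cl 2.000, F 1.000
Ratio ≈ 1:1:2:1, so the empirical formula is CHCl2F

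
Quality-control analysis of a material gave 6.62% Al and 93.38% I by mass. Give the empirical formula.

AlI3

Assume 100 g: 6.62 g Al, 93.38 g I.
Al: 6.62 g ÷ 26.98 g/mol = 0.2454 mol
I: 93.38 g ÷ 126.90 g/mol = 0.7359 mol
Divide by the smallest (0.2454 mol Al): Al 1.000, I 2.999
Ratio ≈ 1:3, so the empirical formula is AlI3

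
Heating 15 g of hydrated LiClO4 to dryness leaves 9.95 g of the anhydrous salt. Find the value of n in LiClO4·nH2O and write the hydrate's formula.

Mass of water lost = 15 − 9.95 = 5.05 g → 5.05 / 18.02 = 0.2802 mol H2O
Molar mass of LiClO4 = 106.39 g/mol → mol LiClO4 = 9.95 / 106.39 = 0.09352
n = 0.2802 / 0.09352 = 3.00 ≈ 3 → LiClO4·3H2O

LiClO4·3H2O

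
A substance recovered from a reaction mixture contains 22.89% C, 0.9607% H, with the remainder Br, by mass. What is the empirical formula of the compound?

C2HBr

Assume 100 g: 22.89 g C, 0.9607 g H, 76.149 g Br.
C: 22.89 g ÷ 12.01 g/mol = 1.906 mol
H: 0.9607 g ÷ 1.008 g/mol = 0.9531 mol
Br: 76.149 g ÷ 79.90 g/mol = 0.9531 mol
Divide by the smallest (0.9531 mol Br): C 2.000, H 1.000, Br 1.000
→ C2HBr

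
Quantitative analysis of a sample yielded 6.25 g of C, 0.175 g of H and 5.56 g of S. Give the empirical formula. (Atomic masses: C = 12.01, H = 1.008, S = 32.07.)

C3HS

n(C) = 6.25/12.01 = 0.5204, n(H) = 0.175/1.008 = 0.1736, n(S) = 5.56/32.07 = 0.1734
Ratios (÷ 0.1734): C 3.002, H 1.001, S 1.000
→ C3HS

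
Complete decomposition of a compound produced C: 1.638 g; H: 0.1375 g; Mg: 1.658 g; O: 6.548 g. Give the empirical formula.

C: 1.638 g ÷ 12.01 g/mol = 0.1364 mol
H: 0.1375 g ÷ 1.008 g/mol = 0.1364 mol
Mg: 1.658 g ÷ 24.31 g/mol = 0.0682 mol
O: 6.548 g ÷ 16.00 g/mol = 0.4093 mol
Ratios (÷ 0.0682): C 2.000, H 2.000, Mg 1.000, O 6.001
→ C2H2MgO6

C2H2MgO6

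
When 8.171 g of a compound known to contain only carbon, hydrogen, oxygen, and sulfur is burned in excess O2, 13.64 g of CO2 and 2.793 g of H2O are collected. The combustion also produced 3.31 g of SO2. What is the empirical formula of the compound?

mol C = 13.64 / 44.01 = 0.3099; mass C = 0.3099 × 12.01 = 3.722 g
mol H = 2 × (2.793 / 18.02) = 0.3100; mass H = 0.3100 × 1.008 = 0.3125 g
mol S = 3.31 / 64.07 = 0.05166; mass S = 1.657 g
mass O = 8.171 − (5.692) = 2.479 g → mol O = 0.1550
Divide by the smallest (0.05166 mol S): C 5.999, H 6.000, O 3.000, S 1.000
Ratio ≈ 6:6:3:1, so the empirical formula is C6H6O3S

C6H6O3S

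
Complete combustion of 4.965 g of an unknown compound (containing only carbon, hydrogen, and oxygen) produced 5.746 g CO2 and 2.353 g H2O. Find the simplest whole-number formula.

C2H4O3

mol C = 5.746 / 44.01 = 0.1306; mass C = 0.1306 × 12.01 = 1.568 g
mol H = 2 × (2.353 / 18.02) = 0.2612; mass H = 0.2612 × 1.008 = 0.2632 g
mass O = 4.965 − (1.831) = 3.134 g → mol O = 0.1959
Divide by the smallest (0.1306 mol C): C 1.000, H 2.000, O 1.500
×2: C 2.00, H 4.00, O 3.00 → C2H4O3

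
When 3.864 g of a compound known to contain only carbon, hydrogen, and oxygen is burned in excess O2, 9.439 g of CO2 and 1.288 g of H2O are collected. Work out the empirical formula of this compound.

C3H2O

mol C = 9.439 / 44.01 = 0.2145; mass C = 0.2145 × 12.01 = 2.576 g
mol H = 2 × (1.288 / 18.02) = 0.1430; mass H = 0.1430 × 1.008 = 0.1441 g
mass O = 3.864 − (2.720) = 1.144 g → mol O = 0.07150
Smallest is O at 0.0715 mol; normalising gives C 2.999, H 1.999, O 1.000
Ratio ≈ 3:2:1, so the empirical formula is C3H2O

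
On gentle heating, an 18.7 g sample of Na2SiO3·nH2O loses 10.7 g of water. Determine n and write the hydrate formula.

Na2SiO3·9H2O

Mass of anhydrous Na2SiO3 = 18.7 − 10.7 = 8 g
mol H2O = 10.7 / 18.02 = 0.5938
Molar mass of Na2SiO3 = 122.07 g/mol → mol Na2SiO3 = 8 / 122.07 = 0.06554
n = 0.5938 / 0.06554 = 9.06 ≈ 9 → Na2SiO3·9H2O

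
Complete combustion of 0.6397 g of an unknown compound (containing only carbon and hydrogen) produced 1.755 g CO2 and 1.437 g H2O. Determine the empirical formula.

CH4

mol C = 1.755 / 44.01 = 0.03988; mass C = 0.03988 × 12.01 = 0.4789 g
mol H = 2 × (1.437 / 18.02) = 0.1595; mass H = 0.1595 × 1.008 = 0.1608 g
Divide by the smallest (0.03988 mol C): C 1.000, H 4.000
→ CH4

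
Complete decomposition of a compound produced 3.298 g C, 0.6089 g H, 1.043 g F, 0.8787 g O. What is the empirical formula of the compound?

C5H11FO

C: 3.298 g ÷ 12.01 g/mol = 0.2746 mol
H: 0.6089 g ÷ 1.008 g/mol = 0.6041 mol
F: 1.043 g ÷ 19.00 g/mol = 0.05489 mol
O: 0.8787 g ÷ 16.00 g/mol = 0.05492 mol
Divide by the smallest (0.05489 mol F): C 5.002, H 11.004, F 1.000, O 1.000
→ C5H11FO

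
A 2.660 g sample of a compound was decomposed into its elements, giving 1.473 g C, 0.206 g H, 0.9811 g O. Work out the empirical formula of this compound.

n(C) = 1.473/12.01 = 0.1226, n(H) = 0.206/1.008 = 0.2044, n(O) = 0.9811/16.00 = 0.06132
Ratios (÷ 0.06132): C 2.000, H 3.333, O 1.000
Scaling by 3: C 6.00, H 10.00, O 3.00 → C6H10O3

C6H10O3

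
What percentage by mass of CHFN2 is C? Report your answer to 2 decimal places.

Molar mass = 1(12.01) + 1(1.008) + 1(19.00) + 2(14.01) = 60.038 g/mol
Mass of C per mole = 1 × 12.01 = 12.010 g
% C = 12.010 / 60.038 × 100 = 20.00%

20.00%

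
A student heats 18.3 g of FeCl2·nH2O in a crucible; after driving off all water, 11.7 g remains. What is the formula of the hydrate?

FeCl2·4H2O

Mass of water lost = 18.3 − 11.7 = 6.6 g → 6.6 / 18.02 = 0.3663 mol H2O
Molar mass of FeCl2 = 126.75 g/mol → mol FeCl2 = 11.7 / 126.75 = 0.09231
n = 0.3663 / 0.09231 = 3.97 ≈ 4 → FeCl2·4H2O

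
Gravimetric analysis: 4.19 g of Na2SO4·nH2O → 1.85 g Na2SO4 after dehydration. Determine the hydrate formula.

Na2SO4·10H2O

Mass of water lost = 4.19 − 1.85 = 2.34 g → 2.34 / 18.02 = 0.1299 mol H2O
Molar mass of Na2SO4 = 142.05 g/mol → mol Na2SO4 = 1.85 / 142.05 = 0.01302
n = 0.1299 / 0.01302 = 9.97 ≈ 10 → Na2SO4·10H2O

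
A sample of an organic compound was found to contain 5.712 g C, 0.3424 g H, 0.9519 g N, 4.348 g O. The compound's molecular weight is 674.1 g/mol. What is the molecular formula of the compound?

Moles — C: 5.712 / 12.01 = 0.4756 mol; H: 0.3424 / 1.008 = 0.3397 mol; N: 0.9519 / 14.01 = 0.06794 mol; O: 4.348 / 16.00 = 0.2717 mol
Smallest is N at 0.06794 mol; normalising gives C 7.000, H 4.999, N 1.000, O 4.000
≈ 7:5:1:4 → C7H5NO4
Empirical-formula mass = 167.12 g/mol
n = 674.1 / 167.12 = 4.03 ≈ 4
Molecular formula = (C7H5NO4)×4 = C28H20N4O16

C28H20N4O16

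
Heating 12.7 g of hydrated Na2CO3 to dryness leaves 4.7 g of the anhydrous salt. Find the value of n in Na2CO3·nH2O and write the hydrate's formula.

Na2CO3·10H2O

Mass of water lost = 12.7 − 4.7 = 8 g → 8 / 18.02 = 0.444 mol H2O
Molar mass of Na2CO3 = 105.99 g/mol → mol Na2CO3 = 4.7 / 105.99 = 0.04434
n = 0.444 / 0.04434 = 10.01 ≈ 10 → Na2CO3·10H2O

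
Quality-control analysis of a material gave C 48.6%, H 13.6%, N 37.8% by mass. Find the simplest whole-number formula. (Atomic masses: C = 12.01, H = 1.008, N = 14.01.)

Assume 100 g: 48.6 g C, 13.6 g H, 37.8 g N.
n(C) = 48.6/12.01 = 4.047, n(H) = 13.6/1.008 = 13.49, n(N) = 37.8/14.01 = 2.698
Ratios (÷ 2.698): C 1.500, H 5.001, N 1.000
Multiply by 2: C 3.00, H 10.00, N 2.00 → C3H10N2

C3H10N2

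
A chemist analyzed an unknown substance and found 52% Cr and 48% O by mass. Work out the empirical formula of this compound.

Assume 100 g: 52 g Cr, 48 g O.
Moles — Cr: 52 / 52.00 = 1 mol; O: 48 / 16.00 = 3 mol
Divide by the smallest (1 mol Cr): Cr 1.000, O 3.000
≈ 1:3 → CrO3

CrO3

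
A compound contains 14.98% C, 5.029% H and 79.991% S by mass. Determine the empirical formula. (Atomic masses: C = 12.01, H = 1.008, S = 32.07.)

CH4S2

Assume 100 g: 14.98 g C, 5.029 g H, 79.991 g S.
C: 14.98 g ÷ 12.01 g/mol = 1.247 mol
H: 5.029 g ÷ 1.008 g/mol = 4.989 mol
S: 79.991 g ÷ 32.07 g/mol = 2.494 mol
Smallest is C at 1.247 mol; normalising gives C 1.000, H 4.000, S 2.000
≈ 1:4:2 → CH4S2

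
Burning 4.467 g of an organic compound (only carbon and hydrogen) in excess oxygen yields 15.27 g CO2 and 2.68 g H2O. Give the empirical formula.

C7H6

mol C = 15.27 / 44.01 = 0.3470; mass C = 0.3470 × 12.01 = 4.167 g
mol H = 2 × (2.68 / 18.02) = 0.2974; mass H = 0.2974 × 1.008 = 0.2998 g
Ratios (÷ 0.2974): C 1.166, H 1.000
Scaling by 6: C 7.00, H 6.00 → C7H6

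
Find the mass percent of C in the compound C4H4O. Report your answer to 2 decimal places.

70.57%

Molar mass = 4(12.01) + 4(1.008) + 1(16.00) = 68.072 g/mol
Mass of C per mole = 4 × 12.01 = 48.040 g
% C = 48.040 / 68.072 × 100 = 70.57%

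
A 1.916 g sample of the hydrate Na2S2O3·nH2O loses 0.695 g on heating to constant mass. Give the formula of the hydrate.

Na2S2O3·5H2O

Mass of anhydrous Na2S2O3 = 1.916 − 0.695 = 1.221 g
mol H2O = 0.695 / 18.02 = 0.03857
Molar mass of Na2S2O3 = 158.12 g/mol → mol Na2S2O3 = 1.221 / 158.12 = 0.007722
n = 0.03857 / 0.007722 = 4.99 ≈ 5 → Na2S2O3·5H2O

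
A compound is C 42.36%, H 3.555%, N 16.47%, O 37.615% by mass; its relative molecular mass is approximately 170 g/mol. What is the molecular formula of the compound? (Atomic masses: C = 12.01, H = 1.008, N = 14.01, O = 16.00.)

C6H6N2O4

Assume 100 g: 42.36 g C, 3.555 g H, 16.47 g N, 37.615 g O.
Moles — C: 42.36 / 12.01 = 3.527 mol; H: 3.555 / 1.008 = 3.527 mol; N: 16.47 / 14.01 = 1.176 mol; O: 37.615 / 16.00 = 2.351 mol
Divide by the smallest (1.176 mol N): C 3.000, H 3.000, N 1.000, O 2.000
→ C3H3NO2
Empirical-formula mass = 85.06 g/mol
n = 170 / 85.06 = 2.00 ≈ 2
Molecular formula = (C3H3NO2)×2 = C6H6N2O4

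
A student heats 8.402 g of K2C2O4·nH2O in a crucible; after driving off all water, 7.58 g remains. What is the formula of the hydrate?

K2C2O4·H2O

Mass of water lost = 8.402 − 7.58 = 0.822 g → 0.822 / 18.02 = 0.04562 mol H2O
Molar mass of K2C2O4 = 166.22 g/mol → mol K2C2O4 = 7.58 / 166.22 = 0.0456
n = 0.04562 / 0.0456 = 1.00 ≈ 1 → K2C2O4·H2O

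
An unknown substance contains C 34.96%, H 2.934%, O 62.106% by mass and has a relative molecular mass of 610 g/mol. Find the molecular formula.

Assume 100 g: 34.96 g C, 2.934 g H, 62.106 g O.
n(C) = 34.96/12.01 = 2.911, n(H) = 2.934/1.008 = 2.911, n(O) = 62.106/16.00 = 3.882
Ratios (÷ 2.911): C 1.000, H 1.000, O 1.334
×3: C 3.00, H 3.00, O 4.00 → C3H3O4
Empirical-formula mass = 103.05 g/mol
n = 610 / 103.05 = 5.92 ≈ 6
Molecular formula = (C3H3O4)×6 = C18H18O24

C18H18O24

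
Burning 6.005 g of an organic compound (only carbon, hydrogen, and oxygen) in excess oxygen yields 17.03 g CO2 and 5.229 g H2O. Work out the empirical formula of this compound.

C8H12O

mol C = 17.03 / 44.01 = 0.3870; mass C = 0.3870 × 12.01 = 4.647 g
mol H = 2 × (5.229 / 18.02) = 0.5804; mass H = 0.5804 × 1.008 = 0.5850 g
mass O = 6.005 − (5.232) = 0.7726 g → mol O = 0.04829
Ratios (÷ 0.04829): C 8.013, H 12.018, O 1.000
≈ 8:12:1 → C8H12O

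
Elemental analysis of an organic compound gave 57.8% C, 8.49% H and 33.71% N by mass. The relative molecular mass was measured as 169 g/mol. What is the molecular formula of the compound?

C8H14N4

Assume 100 g: 57.8 g C, 8.49 g H, 33.71 g N.
n(C) = 57.8/12.01 = 4.813, n(H) = 8.49/1.008 = 8.423, n(N) = 33.71/14.01 = 2.406
Smallest is N at 2.406 mol; normalising gives C 2.000, H 3.500, N 1.000
Scaling by 2: C 4.00, H 7.00, N 2.00 → C4H7N2
Empirical-formula mass = 83.12 g/mol
n = 169 / 83.12 = 2.03 ≈ 2
Molecular formula = (C4H7N2)×2 = C8H14N4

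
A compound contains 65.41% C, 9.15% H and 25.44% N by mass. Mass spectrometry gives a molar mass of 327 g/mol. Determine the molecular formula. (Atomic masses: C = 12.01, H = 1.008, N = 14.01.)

Assume 100 g: 65.41 g C, 9.15 g H, 25.44 g N.
C: 65.41 g ÷ 12.01 g/mol = 5.446 mol
H: 9.15 g ÷ 1.008 g/mol = 9.077 mol
N: 25.44 g ÷ 14.01 g/mol = 1.816 mol
Smallest is N at 1.816 mol; normalising gives C 2.999, H 4.999, N 1.000
Ratio ≈ 3:5:1, so the empirical formula is C3H5N
Empirical-formula mass = 55.08 g/mol
n = 327 / 55.08 = 5.94 ≈ 6
Molecular formula = (C3H5N)×6 = C18H30N6

C18H30N6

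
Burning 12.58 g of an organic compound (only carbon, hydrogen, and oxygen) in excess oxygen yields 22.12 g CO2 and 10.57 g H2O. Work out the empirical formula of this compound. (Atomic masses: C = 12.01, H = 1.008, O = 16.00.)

mol C = 22.12 / 44.01 = 0.5026; mass C = 0.5026 × 12.01 = 6.036 g
mol H = 2 × (10.57 / 18.02) = 1.173; mass H = 1.173 × 1.008 = 1.183 g
mass O = 12.58 − (7.219) = 5.361 g → mol O = 0.3351
Smallest is O at 0.3351 mol; normalising gives C 1.500, H 3.501, O 1.000
Scaling by 2: C 3.00, H 7.00, O 2.00 → C3H7O2

C3H7O2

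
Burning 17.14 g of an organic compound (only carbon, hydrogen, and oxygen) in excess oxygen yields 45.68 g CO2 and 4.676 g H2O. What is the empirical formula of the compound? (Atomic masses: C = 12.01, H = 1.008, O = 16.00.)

mol C = 45.68 / 44.01 = 1.038; mass C = 1.038 × 12.01 = 12.47 g
mol H = 2 × (4.676 / 18.02) = 0.5190; mass H = 0.5190 × 1.008 = 0.5231 g
mass O = 17.14 − (12.99) = 4.151 g → mol O = 0.2594
Smallest is O at 0.2594 mol; normalising gives C 4.001, H 2.000, O 1.000
Ratio ≈ 4:2:1, so the empirical formula is C4H2O

C4H2O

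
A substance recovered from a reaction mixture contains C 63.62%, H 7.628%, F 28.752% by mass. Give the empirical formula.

Assume 100 g: 63.62 g C, 7.628 g H, 28.752 g F.
n(C) = 63.62/12.01 = 5.297, n(H) = 7.628/1.008 = 7.567, n(F) = 28.752/19.00 = 1.513
Ratios (÷ 1.513): C 3.501, H 5.001, F 1.000
Multiply by 2: C 7.00, H 10.00, F 2.00 → C7H10F2

C7H10F2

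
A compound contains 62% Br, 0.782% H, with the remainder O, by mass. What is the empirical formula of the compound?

BrHO3

Assume 100 g: 62 g Br, 0.782 g H, 37.22 g O.
Br: 62 g ÷ 79.90 g/mol = 0.776 mol
H: 0.782 g ÷ 1.008 g/mol = 0.7758 mol
O: 37.22 g ÷ 16.00 g/mol = 2.326 mol
Divide by the smallest (0.7758 mol H): Br 1.000, H 1.000, O 2.999
≈ 1:1:3 → BrHO3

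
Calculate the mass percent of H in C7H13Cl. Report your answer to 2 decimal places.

Molar mass = 7(12.01) + 13(1.008) + 1(35.45) = 132.624 g/mol
Mass of H per mole = 13 × 1.008 = 13.104 g
% H = 13.104 / 132.624 × 100 = 9.88%

9.88%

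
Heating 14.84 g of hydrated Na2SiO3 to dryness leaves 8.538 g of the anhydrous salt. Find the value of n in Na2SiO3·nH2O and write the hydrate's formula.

Na2SiO3·5H2O

Mass of water lost = 14.84 − 8.538 = 6.302 g → 6.302 / 18.02 = 0.3497 mol H2O
Molar mass of Na2SiO3 = 122.07 g/mol → mol Na2SiO3 = 8.538 / 122.07 = 0.06994
n = 0.3497 / 0.06994 = 5.00 ≈ 5 → Na2SiO3·5H2O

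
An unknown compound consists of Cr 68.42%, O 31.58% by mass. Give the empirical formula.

Assume 100 g: 68.42 g Cr, 31.58 g O.
Cr: 68.42 g ÷ 52.00 g/mol = 1.316 mol
O: 31.58 g ÷ 16.00 g/mol = 1.974 mol
Divide by the smallest (1.316 mol Cr): Cr 1.000, O 1.500
×2: Cr 2.00, O 3.00 → Cr2O3

Cr2O3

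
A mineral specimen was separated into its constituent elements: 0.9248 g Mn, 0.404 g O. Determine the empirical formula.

Mn: 0.9248 g ÷ 54.94 g/mol = 0.01683 mol
O: 0.404 g ÷ 16.00 g/mol = 0.02525 mol
Smallest is Mn at 0.01683 mol; normalising gives Mn 1.000, O 1.500
×2: Mn 2.00, O 3.00 → Mn2O3

Mn2O3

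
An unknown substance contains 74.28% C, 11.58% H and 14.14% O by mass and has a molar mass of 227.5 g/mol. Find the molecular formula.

C14H26O2

Assume 100 g: 74.28 g C, 11.58 g H, 14.14 g O.
n(C) = 74.28/12.01 = 6.185, n(H) = 11.58/1.008 = 11.49, n(O) = 14.14/16.00 = 0.8838
Divide by the smallest (0.8838 mol O): C 6.998, H 12.999, O 1.000
Ratio ≈ 7:13:1, so the empirical formula is C7H13O
Empirical-formula mass = 113.17 g/mol
n = 227.5 / 113.17 = 2.01 ≈ 2
Molecular formula = (C7H13O)×2 = C14H26O2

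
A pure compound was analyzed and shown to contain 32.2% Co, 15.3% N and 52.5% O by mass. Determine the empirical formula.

Assume 100 g: 32.2 g Co, 15.3 g N, 52.5 g O.
Moles — Co: 32.2 / 58.93 = 0.5464 mol; N: 15.3 / 14.01 = 1.092 mol; O: 52.5 / 16.00 = 3.281 mol
Smallest is Co at 0.5464 mol; normalising gives Co 1.000, N 1.999, O 6.005
≈ 1:2:6 → CoN2O6

CoN2O6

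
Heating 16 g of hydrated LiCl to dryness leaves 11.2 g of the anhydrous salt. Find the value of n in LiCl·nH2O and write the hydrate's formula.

Mass of water lost = 16 − 11.2 = 4.8 g → 4.8 / 18.02 = 0.2664 mol H2O
Molar mass of LiCl = 42.39 g/mol → mol LiCl = 11.2 / 42.39 = 0.2642
n = 0.2664 / 0.2642 = 1.01 ≈ 1 → LiCl·H2O

LiCl·H2O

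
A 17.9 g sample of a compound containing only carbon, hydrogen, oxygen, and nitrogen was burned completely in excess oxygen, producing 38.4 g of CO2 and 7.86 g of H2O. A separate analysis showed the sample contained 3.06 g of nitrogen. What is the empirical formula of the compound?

mol C = 38.4 / 44.01 = 0.8725; mass C = 0.8725 × 12.01 = 10.48 g
mol H = 2 × (7.86 / 18.02) = 0.8724; mass H = 0.8724 × 1.008 = 0.8793 g
mol N = 3.06 / 14.01 = 0.2184
mass O = 17.9 − (14.42) = 3.482 g → mol O = 0.2176
Divide by the smallest (0.2176 mol O): C 4.010, H 4.009, N 1.004, O 1.000
Ratio ≈ 4:4:1:1, so the empirical formula is C4H4NO

C4H4NO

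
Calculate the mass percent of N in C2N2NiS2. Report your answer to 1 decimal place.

16.0%

Molar mass = 2(12.01) + 2(14.01) + 1(58.69) + 2(32.07) = 174.870 g/mol
Mass of N per mole = 2 × 14.01 = 28.020 g
% N = 28.020 / 174.870 × 100 = 16.0%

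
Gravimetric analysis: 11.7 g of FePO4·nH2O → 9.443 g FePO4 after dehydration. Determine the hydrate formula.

FePO4·2H2O

Mass of water lost = 11.7 − 9.443 = 2.257 g → 2.257 / 18.02 = 0.1252 mol H2O
Molar mass of FePO4 = 150.82 g/mol → mol FePO4 = 9.443 / 150.82 = 0.06261
n = 0.1252 / 0.06261 = 2.00 ≈ 2 → FePO4·2H2O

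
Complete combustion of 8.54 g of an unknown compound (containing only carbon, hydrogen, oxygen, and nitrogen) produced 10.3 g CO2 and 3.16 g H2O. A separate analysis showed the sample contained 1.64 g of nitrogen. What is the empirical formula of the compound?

mol C = 10.3 / 44.01 = 0.2340; mass C = 0.2340 × 12.01 = 2.811 g
mol H = 2 × (3.16 / 18.02) = 0.3507; mass H = 0.3507 × 1.008 = 0.3535 g
mol N = 1.64 / 14.01 = 0.1171
mass O = 8.54 − (4.804) = 3.736 g → mol O = 0.2335
Divide by the smallest (0.1171 mol N): C 1.999, H 2.996, N 1.000, O 1.995
≈ 2:3:1:2 → C2H3NO2

C2H3NO2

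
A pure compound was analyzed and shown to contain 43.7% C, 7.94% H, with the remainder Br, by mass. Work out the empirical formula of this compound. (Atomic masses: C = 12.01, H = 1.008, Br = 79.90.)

C6H13Br

Assume 100 g: 43.7 g C, 7.94 g H, 48.36 g Br.
C: 43.7 g ÷ 12.01 g/mol = 3.639 mol
H: 7.94 g ÷ 1.008 g/mol = 7.877 mol
Br: 48.36 g ÷ 79.90 g/mol = 0.6053 mol
Ratios (÷ 0.6053): C 6.012, H 13.014, Br 1.000
Ratio ≈ 6:13:1, so the empirical formula is C6H13Br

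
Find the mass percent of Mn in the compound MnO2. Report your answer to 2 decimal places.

Molar mass = 1(54.94) + 2(16.00) = 86.940 g/mol
Mass of Mn per mole = 1 × 54.94 = 54.940 g
% Mn = 54.940 / 86.940 × 100 = 63.19%

63.19%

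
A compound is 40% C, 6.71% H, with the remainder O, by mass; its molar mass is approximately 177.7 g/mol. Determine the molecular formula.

C6H12O6

Assume 100 g: 40 g C, 6.71 g H, 53.29 g O.
C: 40 g ÷ 12.01 g/mol = 3.331 mol
H: 6.71 g ÷ 1.008 g/mol = 6.657 mol
O: 53.29 g ÷ 16.00 g/mol = 3.331 mol
Ratios (÷ 3.331): C 1.000, H 1.999, O 1.000
→ CH2O
Empirical-formula mass = 30.03 g/mol
n = 177.7 / 30.03 = 5.92 ≈ 6
Molecular formula = (CH2O)×6 = C6H12O6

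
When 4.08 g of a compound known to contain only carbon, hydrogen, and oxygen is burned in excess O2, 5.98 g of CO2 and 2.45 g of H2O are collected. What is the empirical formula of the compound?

mol C = 5.98 / 44.01 = 0.1359; mass C = 0.1359 × 12.01 = 1.632 g
mol H = 2 × (2.45 / 18.02) = 0.2719; mass H = 0.2719 × 1.008 = 0.2741 g
mass O = 4.08 − (1.906) = 2.174 g → mol O = 0.1359
Ratios (÷ 0.1359): C 1.000, H 2.001, O 1.000
Ratio ≈ 1:2:1, so the empirical formula is CH2O

CH2O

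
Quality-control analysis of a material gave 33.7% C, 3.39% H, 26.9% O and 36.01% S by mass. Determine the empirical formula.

C5H6O3S2

Assume 100 g: 33.7 g C, 3.39 g H, 26.9 g O, 36.01 g S.
n(C) = 33.7/12.01 = 2.806, n(H) = 3.39/1.008 = 3.363, n(O) = 26.9/16.00 = 1.681, n(S) = 36.01/32.07 = 1.123
Smallest is S at 1.123 mol; normalising gives C 2.499, H 2.995, O 1.497, S 1.000
×2: C 5.00, H 5.99, O 2.99, S 2.00 → C5H6O3S2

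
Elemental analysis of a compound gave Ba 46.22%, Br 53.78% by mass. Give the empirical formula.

Assume 100 g: 46.22 g Ba, 53.78 g Br.
n(Ba) = 46.22/137.33 = 0.3366, n(Br) = 53.78/79.90 = 0.6731
Smallest is Ba at 0.3366 mol; normalising gives Ba 1.000, Br 2.000
→ BaBr2

BaBr2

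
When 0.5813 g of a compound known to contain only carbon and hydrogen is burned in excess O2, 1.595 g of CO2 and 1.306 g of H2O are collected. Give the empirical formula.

mol C = 1.595 / 44.01 = 0.03624; mass C = 0.03624 × 12.01 = 0.4353 g
mol H = 2 × (1.306 / 18.02) = 0.1450; mass H = 0.1450 × 1.008 = 0.1461 g
Divide by the smallest (0.03624 mol C): C 1.000, H 4.000
→ CH4

CH4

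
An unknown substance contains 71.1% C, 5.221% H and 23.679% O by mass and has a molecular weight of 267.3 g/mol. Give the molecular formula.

C16H14O4

Assume 100 g: 71.1 g C, 5.221 g H, 23.679 g O.
C: 71.1 g ÷ 12.01 g/mol = 5.92 mol
H: 5.221 g ÷ 1.008 g/mol = 5.18 mol
O: 23.679 g ÷ 16.00 g/mol = 1.48 mol
Smallest is O at 1.48 mol; normalising gives C 4.000, H 3.500, O 1.000
×2: C 8.00, H 7.00, O 2.00 → C8H7O2
Empirical-formula mass = 135.14 g/mol
n = 267.3 / 135.14 = 1.98 ≈ 2
Molecular formula = (C8H7O2)×2 = C16H14O4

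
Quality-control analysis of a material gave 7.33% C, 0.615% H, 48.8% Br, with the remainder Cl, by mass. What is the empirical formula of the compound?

Assume 100 g: 7.33 g C, 0.615 g H, 48.8 g Br, 43.26 g Cl.
C: 7.33 g ÷ 12.01 g/mol = 0.6103 mol
H: 0.615 g ÷ 1.008 g/mol = 0.6101 mol
Br: 48.8 g ÷ 79.90 g/mol = 0.6108 mol
Cl: 43.26 g ÷ 35.45 g/mol = 1.22 mol
Smallest is H at 0.6101 mol; normalising gives C 1.000, H 1.000, Br 1.001, Cl 2.000
≈ 1:1:1:2 → CHBrCl2

CHBrCl2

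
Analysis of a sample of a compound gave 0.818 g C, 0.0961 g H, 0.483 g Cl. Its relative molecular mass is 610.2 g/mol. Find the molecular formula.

Moles — C: 0.818 / 12.01 = 0.06811 mol; H: 0.0961 / 1.008 = 0.09534 mol; Cl: 0.483 / 35.45 = 0.01362 mol
Divide by the smallest (0.01362 mol Cl): C 4.999, H 6.997, Cl 1.000
≈ 5:7:1 → C5H7Cl
Empirical-formula mass = 102.56 g/mol
n = 610.2 / 102.56 = 5.95 ≈ 6
Molecular formula = (C5H7Cl)×6 = C30H42Cl6

C30H42Cl6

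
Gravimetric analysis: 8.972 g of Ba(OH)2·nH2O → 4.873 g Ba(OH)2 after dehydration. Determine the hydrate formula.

Mass of water lost = 8.972 − 4.873 = 4.099 g → 4.099 / 18.02 = 0.2275 mol H2O
Molar mass of Ba(OH)2 = 171.35 g/mol → mol Ba(OH)2 = 4.873 / 171.35 = 0.02844
n = 0.2275 / 0.02844 = 8.00 ≈ 8 → Ba(OH)2·8H2O

Ba(OH)2·8H2O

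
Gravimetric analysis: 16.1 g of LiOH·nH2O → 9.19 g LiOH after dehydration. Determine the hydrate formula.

LiOH·H2O

Mass of water lost = 16.1 − 9.19 = 6.91 g → 6.91 / 18.02 = 0.3835 mol H2O
Molar mass of LiOH = 23.95 g/mol → mol LiOH = 9.19 / 23.95 = 0.3837
n = 0.3835 / 0.3837 = 1.00 ≈ 1 → LiOH·H2O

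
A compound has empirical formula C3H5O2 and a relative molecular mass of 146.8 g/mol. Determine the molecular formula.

Empirical-formula mass = 73.07 g/mol
n = 146.8 / 73.07 = 2.01 ≈ 2
Molecular formula = (C3H5O2)2 = C6H10O4

C6H10O4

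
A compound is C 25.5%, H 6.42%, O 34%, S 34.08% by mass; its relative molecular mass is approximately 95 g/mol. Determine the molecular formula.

Assume 100 g: 25.5 g C, 6.42 g H, 34 g O, 34.08 g S.
Moles — C: 25.5 / 12.01 = 2.123 mol; H: 6.42 / 1.008 = 6.369 mol; O: 34 / 16.00 = 2.125 mol; S: 34.08 / 32.07 = 1.063 mol
Ratios (÷ 1.063): C 1.998, H 5.993, O 2.000, S 1.000
Ratio ≈ 2:6:2:1, so the empirical formula is C2H6O2S
Empirical-formula mass = 94.14 g/mol
n = 95 / 94.14 = 1.01 ≈ 1
Molecular formula = empirical formula = C2H6O2S

C2H6O2S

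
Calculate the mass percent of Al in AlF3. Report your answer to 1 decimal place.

32.1%

Molar mass = 1(26.98) + 3(19.00) = 83.980 g/mol
Mass of Al per mole = 1 × 26.98 = 26.980 g
% Al = 26.980 / 83.980 × 100 = 32.1%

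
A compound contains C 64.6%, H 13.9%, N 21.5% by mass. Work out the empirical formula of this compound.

Assume 100 g: 64.6 g C, 13.9 g H, 21.5 g N.
Moles — C: 64.6 / 12.01 = 5.379 mol; H: 13.9 / 1.008 = 13.79 mol; N: 21.5 / 14.01 = 1.535 mol
Smallest is N at 1.535 mol; normalising gives C 3.505, H 8.986, N 1.000
×2: C 7.01, H 17.97, N 2.00 → C7H18N2

C7H18N2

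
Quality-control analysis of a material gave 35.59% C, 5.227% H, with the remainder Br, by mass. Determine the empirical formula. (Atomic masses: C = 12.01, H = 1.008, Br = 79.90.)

Assume 100 g: 35.59 g C, 5.227 g H, 59.183 g Br.
Moles — C: 35.59 / 12.01 = 2.963 mol; H: 5.227 / 1.008 = 5.186 mol; Br: 59.183 / 79.90 = 0.7407 mol
Ratios (÷ 0.7407): C 4.001, H 7.001, Br 1.000
Ratio ≈ 4:7:1, so the empirical formula is C4H7Br

C4H7Br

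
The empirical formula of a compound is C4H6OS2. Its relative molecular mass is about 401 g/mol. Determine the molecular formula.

C12H18O3S6

Empirical-formula mass = 134.23 g/mol
n = 401 / 134.23 = 2.99 ≈ 3
Molecular formula = (C4H6OS2)3 = C12H18O3S6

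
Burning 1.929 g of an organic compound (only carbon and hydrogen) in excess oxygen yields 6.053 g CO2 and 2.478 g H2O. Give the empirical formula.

CH2

mol C = 6.053 / 44.01 = 0.1375; mass C = 0.1375 × 12.01 = 1.652 g
mol H = 2 × (2.478 / 18.02) = 0.2750; mass H = 0.2750 × 1.008 = 0.2772 g
Divide by the smallest (0.1375 mol C): C 1.000, H 2.000
Ratio ≈ 1:2, so the empirical formula is CH2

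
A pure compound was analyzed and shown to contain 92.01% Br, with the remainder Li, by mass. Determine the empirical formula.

Assume 100 g: 92.01 g Br, 7.99 g Li.
Moles — Br: 92.01 / 79.90 = 1.152 mol; Li: 7.99 / 6.94 = 1.151 mol
Divide by the smallest (1.151 mol Li): Br 1.000, Li 1.000
Ratio ≈ 1:1, so the empirical formula is BrLi

BrLi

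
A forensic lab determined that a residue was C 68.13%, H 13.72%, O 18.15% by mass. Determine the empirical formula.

C5H12O

Assume 100 g: 68.13 g C, 13.72 g H, 18.15 g O.
n(C) = 68.13/12.01 = 5.673, n(H) = 13.72/1.008 = 13.61, n(O) = 18.15/16.00 = 1.134
Ratios (÷ 1.134): C 5.001, H 11.999, O 1.000
→ C5H12O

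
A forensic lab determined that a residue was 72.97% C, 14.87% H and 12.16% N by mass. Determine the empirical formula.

C7H17N

Assume 100 g: 72.97 g C, 14.87 g H, 12.16 g N.
Moles — C: 72.97 / 12.01 = 6.076 mol; H: 14.87 / 1.008 = 14.75 mol; N: 12.16 / 14.01 = 0.868 mol
Ratios (÷ 0.868): C 7.000, H 16.996, N 1.000
≈ 7:17:1 → C7H17N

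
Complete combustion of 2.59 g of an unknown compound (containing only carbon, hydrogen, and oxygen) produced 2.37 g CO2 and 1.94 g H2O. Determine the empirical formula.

mol C = 2.37 / 44.01 = 0.05385; mass C = 0.05385 × 12.01 = 0.6468 g
mol H = 2 × (1.94 / 18.02) = 0.2153; mass H = 0.2153 × 1.008 = 0.2170 g
mass O = 2.59 − (0.8638) = 1.726 g → mol O = 0.1079
Ratios (÷ 0.05385): C 1.000, H 3.998, O 2.003
Ratio ≈ 1:4:2, so the empirical formula is CH4O2

CH4O2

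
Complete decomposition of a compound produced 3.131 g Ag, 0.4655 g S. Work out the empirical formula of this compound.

Ag2S

n(Ag) = 3.131/107.87 = 0.02903, n(S) = 0.4655/32.07 = 0.01452
Divide by the smallest (0.01452 mol S): Ag 2.000, S 1.000
Ratio ≈ 2:1, so the empirical formula is Ag2S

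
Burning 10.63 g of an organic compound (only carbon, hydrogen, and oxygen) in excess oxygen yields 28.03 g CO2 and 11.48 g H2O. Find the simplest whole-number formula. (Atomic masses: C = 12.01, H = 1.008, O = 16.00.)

mol C = 28.03 / 44.01 = 0.6369; mass C = 0.6369 × 12.01 = 7.649 g
mol H = 2 × (11.48 / 18.02) = 1.274; mass H = 1.274 × 1.008 = 1.284 g
mass O = 10.63 − (8.934) = 1.696 g → mol O = 0.1060
Ratios (÷ 0.106): C 6.007, H 12.017, O 1.000
≈ 6:12:1 → C6H12O

C6H12O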